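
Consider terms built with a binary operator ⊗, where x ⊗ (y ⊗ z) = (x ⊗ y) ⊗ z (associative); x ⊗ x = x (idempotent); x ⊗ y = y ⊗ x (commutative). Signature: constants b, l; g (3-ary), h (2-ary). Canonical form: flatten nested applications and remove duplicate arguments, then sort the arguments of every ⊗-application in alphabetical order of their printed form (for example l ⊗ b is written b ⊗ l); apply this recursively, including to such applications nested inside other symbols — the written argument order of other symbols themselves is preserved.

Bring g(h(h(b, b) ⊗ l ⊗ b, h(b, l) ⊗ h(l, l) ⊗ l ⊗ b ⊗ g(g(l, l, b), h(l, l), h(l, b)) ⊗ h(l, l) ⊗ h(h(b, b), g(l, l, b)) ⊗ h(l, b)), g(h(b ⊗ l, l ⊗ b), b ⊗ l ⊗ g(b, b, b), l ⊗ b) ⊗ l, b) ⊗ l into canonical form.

Answer: g(h(b ⊗ h(b, b) ⊗ l, b ⊗ g(g(l, l, b), h(l, l), h(l, b)) ⊗ h(b, l) ⊗ h(h(b, b), g(l, l, b)) ⊗ h(l, b) ⊗ h(l, l) ⊗ l), g(h(b ⊗ l, b ⊗ l), b ⊗ g(b, b, b) ⊗ l, b ⊗ l) ⊗ l, b) ⊗ l

Derivation:
Simplify inside:  g(h(h(b, b) ⊗ l ⊗ b, h(b, l) ⊗ h(l, l) ⊗ l ⊗ b ⊗ g(g(l, l, b), h(l, l), h(l, b)) ⊗ h(l, l) ⊗ h(h(b, b), g(l, l, b)) ⊗ h(l, b)), g(h(b ⊗ l, l ⊗ b), b ⊗ l ⊗ g(b, b, b), l ⊗ b) ⊗ l, b)  →  g(h(b ⊗ h(b, b) ⊗ l, b ⊗ g(g(l, l, b), h(l, l), h(l, b)) ⊗ h(b, l) ⊗ h(h(b, b), g(l, l, b)) ⊗ h(l, b) ⊗ h(l, l) ⊗ l), g(h(b ⊗ l, b ⊗ l), b ⊗ g(b, b, b) ⊗ l, b ⊗ l) ⊗ l, b)
Sort arguments:  g(h(b ⊗ h(b, b) ⊗ l, b ⊗ g(g(l, l, b), h(l, l), h(l, b)) ⊗ h(b, l) ⊗ h(h(b, b), g(l, l, b)) ⊗ h(l, b) ⊗ h(l, l) ⊗ l), g(h(b ⊗ l, b ⊗ l), b ⊗ g(b, b, b) ⊗ l, b ⊗ l) ⊗ l, b) ⊗ l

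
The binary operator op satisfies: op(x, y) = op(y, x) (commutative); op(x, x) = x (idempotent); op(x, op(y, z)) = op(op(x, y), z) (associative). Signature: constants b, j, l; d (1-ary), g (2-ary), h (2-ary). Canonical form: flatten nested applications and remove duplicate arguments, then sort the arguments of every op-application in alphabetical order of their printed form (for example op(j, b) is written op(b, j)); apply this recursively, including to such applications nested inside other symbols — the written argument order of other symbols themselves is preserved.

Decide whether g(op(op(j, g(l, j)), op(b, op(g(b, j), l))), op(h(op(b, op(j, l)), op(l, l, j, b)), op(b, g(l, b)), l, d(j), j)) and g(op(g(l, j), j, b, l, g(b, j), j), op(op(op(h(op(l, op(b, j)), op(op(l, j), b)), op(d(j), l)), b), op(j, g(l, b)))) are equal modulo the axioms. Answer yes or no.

Answer: yes — both canonical forms are g(op(b, g(b, j), g(l, j), j, l), op(b, d(j), g(l, b), h(op(b, j, l), op(b, j, l)), j, l))

Derivation:
Left:  g(op(op(j, g(l, j)), op(b, op(g(b, j), l))), op(h(op(b, op(j, l)), op(l, l, j, b)), op(b, g(l, b)), l, d(j), j))
  Focus inside:  op(h(op(b, op(j, l)), op(l, l, j, b)), op(b, g(l, b)), l, d(j), j)
  Flatten:  op(h(op(b, op(j, l)), op(l, l, j, b)), b, g(l, b), l, d(j), j)
  Inside:  h(op(b, op(j, l)), op(l, l, j, b))  →  h(op(b, j, l), op(b, j, l))
  Sort arguments:  op(b, d(j), g(l, b), h(op(b, j, l), op(b, j, l)), j, l)
  Put back:  g(op(b, g(b, j), g(l, j), j, l), op(b, d(j), g(l, b), h(op(b, j, l), op(b, j, l)), j, l))
Right:  g(op(g(l, j), j, b, l, g(b, j), j), op(op(op(h(op(l, op(b, j)), op(op(l, j), b)), op(d(j), l)), b), op(j, g(l, b))))
  Descend into:  op(op(op(h(op(l, op(b, j)), op(op(l, j), b)), op(d(j), l)), b), op(j, g(l, b)))
  Flatten:  op(h(op(l, op(b, j)), op(op(l, j), b)), d(j), l, b, j, g(l, b))
  Simplify inside:  h(op(l, op(b, j)), op(op(l, j), b))  →  h(op(b, j, l), op(b, j, l))
  Sort arguments:  op(b, d(j), g(l, b), h(op(b, j, l), op(b, j, l)), j, l)
  Reassemble:  g(op(b, g(b, j), g(l, j), j, l), op(b, d(j), g(l, b), h(op(b, j, l), op(b, j, l)), j, l))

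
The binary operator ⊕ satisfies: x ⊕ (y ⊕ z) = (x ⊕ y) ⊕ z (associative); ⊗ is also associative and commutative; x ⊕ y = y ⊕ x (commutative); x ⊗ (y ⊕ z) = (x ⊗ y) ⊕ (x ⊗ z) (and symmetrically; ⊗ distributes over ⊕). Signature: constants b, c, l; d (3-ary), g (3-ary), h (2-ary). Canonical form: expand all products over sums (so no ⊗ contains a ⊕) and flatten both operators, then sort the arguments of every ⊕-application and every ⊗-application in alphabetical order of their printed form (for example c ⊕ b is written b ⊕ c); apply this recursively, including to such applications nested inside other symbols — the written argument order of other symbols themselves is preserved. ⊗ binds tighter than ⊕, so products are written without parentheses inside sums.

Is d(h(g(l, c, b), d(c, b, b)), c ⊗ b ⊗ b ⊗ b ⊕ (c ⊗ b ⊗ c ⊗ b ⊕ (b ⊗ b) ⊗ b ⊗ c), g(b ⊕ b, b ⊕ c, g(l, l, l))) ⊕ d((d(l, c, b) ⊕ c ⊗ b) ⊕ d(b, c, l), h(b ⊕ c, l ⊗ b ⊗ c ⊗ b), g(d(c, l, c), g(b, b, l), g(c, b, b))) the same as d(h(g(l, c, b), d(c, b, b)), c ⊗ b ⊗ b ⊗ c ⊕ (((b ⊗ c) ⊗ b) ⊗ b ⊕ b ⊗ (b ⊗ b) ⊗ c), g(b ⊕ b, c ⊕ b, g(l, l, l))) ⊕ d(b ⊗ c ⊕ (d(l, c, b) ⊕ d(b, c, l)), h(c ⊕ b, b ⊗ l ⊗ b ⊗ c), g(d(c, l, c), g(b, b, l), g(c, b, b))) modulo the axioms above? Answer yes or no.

Left:  d(h(g(l, c, b), d(c, b, b)), c ⊗ b ⊗ b ⊗ b ⊕ (c ⊗ b ⊗ c ⊗ b ⊕ (b ⊗ b) ⊗ b ⊗ c), g(b ⊕ b, b ⊕ c, g(l, l, l))) ⊕ d((d(l, c, b) ⊕ c ⊗ b) ⊕ d(b, c, l), h(b ⊕ c, l ⊗ b ⊗ c ⊗ b), g(d(c, l, c), g(b, b, l), g(c, b, b)))
  Merge nested applications:  d(h(g(l, c, b), d(c, b, b)), b ⊗ b ⊗ b ⊗ c ⊕ b ⊗ b ⊗ b ⊗ c ⊕ b ⊗ b ⊗ c ⊗ c, g(b ⊕ b, b ⊕ c, g(l, l, l))) ⊕ d(b ⊗ c ⊕ d(b, c, l) ⊕ d(l, c, b), h(b ⊕ c, b ⊗ b ⊗ c ⊗ l), g(d(c, l, c), g(b, b, l), g(c, b, b)))
  Sort arguments:  d(b ⊗ c ⊕ d(b, c, l) ⊕ d(l, c, b), h(b ⊕ c, b ⊗ b ⊗ c ⊗ l), g(d(c, l, c), g(b, b, l), g(c, b, b))) ⊕ d(h(g(l, c, b), d(c, b, b)), b ⊗ b ⊗ b ⊗ c ⊕ b ⊗ b ⊗ b ⊗ c ⊕ b ⊗ b ⊗ c ⊗ c, g(b ⊕ b, b ⊕ c, g(l, l, l)))
Right:  d(h(g(l, c, b), d(c, b, b)), c ⊗ b ⊗ b ⊗ c ⊕ (((b ⊗ c) ⊗ b) ⊗ b ⊕ b ⊗ (b ⊗ b) ⊗ c), g(b ⊕ b, c ⊕ b, g(l, l, l))) ⊕ d(b ⊗ c ⊕ (d(l, c, b) ⊕ d(b, c, l)), h(c ⊕ b, b ⊗ l ⊗ b ⊗ c), g(d(c, l, c), g(b, b, l), g(c, b, b)))
  Un-nest:  d(h(g(l, c, b), d(c, b, b)), b ⊗ b ⊗ b ⊗ c ⊕ b ⊗ b ⊗ b ⊗ c ⊕ b ⊗ b ⊗ c ⊗ c, g(b ⊕ b, b ⊕ c, g(l, l, l))) ⊕ d(b ⊗ c ⊕ d(b, c, l) ⊕ d(l, c, b), h(b ⊕ c, b ⊗ b ⊗ c ⊗ l), g(d(c, l, c), g(b, b, l), g(c, b, b)))
  Order the arguments:  d(b ⊗ c ⊕ d(b, c, l) ⊕ d(l, c, b), h(b ⊕ c, b ⊗ b ⊗ c ⊗ l), g(d(c, l, c), g(b, b, l), g(c, b, b))) ⊕ d(h(g(l, c, b), d(c, b, b)), b ⊗ b ⊗ b ⊗ c ⊕ b ⊗ b ⊗ b ⊗ c ⊕ b ⊗ b ⊗ c ⊗ c, g(b ⊕ b, b ⊕ c, g(l, l, l)))

Answer: yes — both canonical forms are d(b ⊗ c ⊕ d(b, c, l) ⊕ d(l, c, b), h(b ⊕ c, b ⊗ b ⊗ c ⊗ l), g(d(c, l, c), g(b, b, l), g(c, b, b))) ⊕ d(h(g(l, c, b), d(c, b, b)), b ⊗ b ⊗ b ⊗ c ⊕ b ⊗ b ⊗ b ⊗ c ⊕ b ⊗ b ⊗ c ⊗ c, g(b ⊕ b, b ⊕ c, g(l, l, l)))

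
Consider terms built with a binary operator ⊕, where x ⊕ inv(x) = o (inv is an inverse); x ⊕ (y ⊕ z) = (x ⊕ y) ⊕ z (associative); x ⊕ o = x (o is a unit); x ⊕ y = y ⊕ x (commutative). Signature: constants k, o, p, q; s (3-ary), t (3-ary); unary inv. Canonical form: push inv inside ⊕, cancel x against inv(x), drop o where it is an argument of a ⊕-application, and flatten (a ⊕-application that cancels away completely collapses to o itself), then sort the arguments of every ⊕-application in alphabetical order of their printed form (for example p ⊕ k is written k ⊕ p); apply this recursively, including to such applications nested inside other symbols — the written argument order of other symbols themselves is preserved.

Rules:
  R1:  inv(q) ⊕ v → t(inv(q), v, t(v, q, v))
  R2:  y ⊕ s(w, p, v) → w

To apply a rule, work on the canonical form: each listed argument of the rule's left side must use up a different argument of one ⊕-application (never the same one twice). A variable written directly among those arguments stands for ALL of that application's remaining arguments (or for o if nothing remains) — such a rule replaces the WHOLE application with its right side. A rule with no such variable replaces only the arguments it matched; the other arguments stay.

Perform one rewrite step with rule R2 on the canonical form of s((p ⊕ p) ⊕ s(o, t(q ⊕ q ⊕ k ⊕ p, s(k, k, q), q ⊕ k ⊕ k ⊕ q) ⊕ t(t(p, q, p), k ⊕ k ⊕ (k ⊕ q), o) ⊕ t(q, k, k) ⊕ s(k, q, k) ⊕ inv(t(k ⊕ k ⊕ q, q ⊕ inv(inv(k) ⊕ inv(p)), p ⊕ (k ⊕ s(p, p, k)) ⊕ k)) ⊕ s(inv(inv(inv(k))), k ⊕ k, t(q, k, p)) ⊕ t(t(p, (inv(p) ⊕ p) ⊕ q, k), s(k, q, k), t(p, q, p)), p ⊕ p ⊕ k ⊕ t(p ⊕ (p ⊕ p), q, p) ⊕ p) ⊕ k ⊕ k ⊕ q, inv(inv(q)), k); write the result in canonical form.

Answer: s(k ⊕ k ⊕ p ⊕ p ⊕ q ⊕ s(o, inv(t(k ⊕ k ⊕ q, k ⊕ p ⊕ q, p)) ⊕ s(inv(k), k ⊕ k, t(q, k, p)) ⊕ s(k, q, k) ⊕ t(k ⊕ p ⊕ q ⊕ q, s(k, k, q), k ⊕ k ⊕ q ⊕ q) ⊕ t(q, k, k) ⊕ t(t(p, q, k), s(k, q, k), t(p, q, p)) ⊕ t(t(p, q, p), k ⊕ k ⊕ k ⊕ q, o), k ⊕ p ⊕ p ⊕ p ⊕ t(p ⊕ p ⊕ p, q, p)), q, k)

Derivation:
Canonical form:  s(k ⊕ k ⊕ p ⊕ p ⊕ q ⊕ s(o, inv(t(k ⊕ k ⊕ q, k ⊕ p ⊕ q, k ⊕ k ⊕ p ⊕ s(p, p, k))) ⊕ s(inv(k), k ⊕ k, t(q, k, p)) ⊕ s(k, q, k) ⊕ t(k ⊕ p ⊕ q ⊕ q, s(k, k, q), k ⊕ k ⊕ q ⊕ q) ⊕ t(q, k, k) ⊕ t(t(p, q, k), s(k, q, k), t(p, q, p)) ⊕ t(t(p, q, p), k ⊕ k ⊕ k ⊕ q, o), k ⊕ p ⊕ p ⊕ p ⊕ t(p ⊕ p ⊕ p, q, p)), q, k)
Apply R2:  consuming s(p, p, k);  v := k, w := p, y := k ⊕ k ⊕ p
The extension variable absorbs all remaining arguments, so the whole application is rewritten.
New term:  s(k ⊕ k ⊕ p ⊕ p ⊕ q ⊕ s(o, inv(t(k ⊕ k ⊕ q, k ⊕ p ⊕ q, p)) ⊕ s(inv(k), k ⊕ k, t(q, k, p)) ⊕ s(k, q, k) ⊕ t(k ⊕ p ⊕ q ⊕ q, s(k, k, q), k ⊕ k ⊕ q ⊕ q) ⊕ t(q, k, k) ⊕ t(t(p, q, k), s(k, q, k), t(p, q, p)) ⊕ t(t(p, q, p), k ⊕ k ⊕ k ⊕ q, o), k ⊕ p ⊕ p ⊕ p ⊕ t(p ⊕ p ⊕ p, q, p)), q, k)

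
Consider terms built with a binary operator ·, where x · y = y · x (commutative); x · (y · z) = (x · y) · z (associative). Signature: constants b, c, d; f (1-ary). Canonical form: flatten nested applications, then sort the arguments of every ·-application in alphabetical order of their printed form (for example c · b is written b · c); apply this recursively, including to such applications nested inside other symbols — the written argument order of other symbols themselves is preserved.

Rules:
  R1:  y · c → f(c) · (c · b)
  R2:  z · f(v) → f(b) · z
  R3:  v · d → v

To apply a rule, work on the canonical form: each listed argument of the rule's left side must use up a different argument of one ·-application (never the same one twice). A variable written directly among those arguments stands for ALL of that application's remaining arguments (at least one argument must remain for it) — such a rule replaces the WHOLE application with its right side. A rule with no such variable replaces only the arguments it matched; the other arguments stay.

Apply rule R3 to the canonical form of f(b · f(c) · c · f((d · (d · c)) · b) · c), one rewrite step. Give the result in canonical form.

Answer: f(b · c · c · f(b · c · d) · f(c))

Derivation:
Canonical form:  f(b · c · c · f(b · c · d · d) · f(c))
R3 matches:  uses d;  v := b · c · d
Every leftover argument binds to the variable; the entire application is replaced.
Giving:  f(b · c · c · f(b · c · d) · f(c))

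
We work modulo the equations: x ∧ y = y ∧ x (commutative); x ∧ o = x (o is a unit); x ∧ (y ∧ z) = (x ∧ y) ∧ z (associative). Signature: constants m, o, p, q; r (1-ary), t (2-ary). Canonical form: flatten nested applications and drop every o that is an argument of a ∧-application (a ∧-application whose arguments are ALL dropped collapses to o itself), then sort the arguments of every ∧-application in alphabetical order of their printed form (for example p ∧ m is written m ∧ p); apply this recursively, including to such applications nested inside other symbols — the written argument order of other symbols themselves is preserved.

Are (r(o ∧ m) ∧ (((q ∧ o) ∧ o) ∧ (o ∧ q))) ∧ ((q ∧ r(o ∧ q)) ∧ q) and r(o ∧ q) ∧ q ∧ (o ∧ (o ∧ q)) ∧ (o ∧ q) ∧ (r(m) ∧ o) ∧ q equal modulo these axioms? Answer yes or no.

Left:  (r(o ∧ m) ∧ (((q ∧ o) ∧ o) ∧ (o ∧ q))) ∧ ((q ∧ r(o ∧ q)) ∧ q)
  Un-nest:  r(o ∧ m) ∧ q ∧ o ∧ o ∧ o ∧ q ∧ q ∧ r(o ∧ q) ∧ q
  Inside:  r(o ∧ m)  →  r(m)
  Simplify inside:  r(o ∧ q)  →  r(q)
  Units out:  drop o (×3)
  Order the arguments:  q ∧ q ∧ q ∧ q ∧ r(m) ∧ r(q)
Right:  r(o ∧ q) ∧ q ∧ (o ∧ (o ∧ q)) ∧ (o ∧ q) ∧ (r(m) ∧ o) ∧ q
  Flatten:  r(o ∧ q) ∧ q ∧ o ∧ o ∧ q ∧ o ∧ q ∧ r(m) ∧ o ∧ q
  Inside:  r(o ∧ q)  →  r(q)
  Unit:  drop o (×4)
  Sort arguments:  q ∧ q ∧ q ∧ q ∧ r(m) ∧ r(q)

Answer: yes — both canonical forms are q ∧ q ∧ q ∧ q ∧ r(m) ∧ r(q)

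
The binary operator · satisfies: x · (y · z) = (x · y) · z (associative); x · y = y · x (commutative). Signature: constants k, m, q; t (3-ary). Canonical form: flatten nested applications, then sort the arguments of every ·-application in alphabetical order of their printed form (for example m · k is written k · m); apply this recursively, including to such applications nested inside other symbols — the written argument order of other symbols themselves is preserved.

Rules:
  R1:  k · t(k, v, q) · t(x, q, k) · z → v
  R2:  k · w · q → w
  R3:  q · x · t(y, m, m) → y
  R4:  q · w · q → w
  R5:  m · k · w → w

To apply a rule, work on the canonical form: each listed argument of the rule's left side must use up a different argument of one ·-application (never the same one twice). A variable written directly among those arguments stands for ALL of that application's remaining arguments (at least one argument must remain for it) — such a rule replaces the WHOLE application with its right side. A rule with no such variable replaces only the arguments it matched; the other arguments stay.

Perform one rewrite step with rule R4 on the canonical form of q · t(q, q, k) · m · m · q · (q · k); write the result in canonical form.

Canonical form:  k · m · m · q · q · q · t(q, q, k)
Apply R4:  consuming q, q;  w := k · m · m · q · t(q, q, k)
Every leftover argument binds to the variable; the entire application is replaced.
Giving:  k · m · m · q · t(q, q, k)

Answer: k · m · m · q · t(q, q, k)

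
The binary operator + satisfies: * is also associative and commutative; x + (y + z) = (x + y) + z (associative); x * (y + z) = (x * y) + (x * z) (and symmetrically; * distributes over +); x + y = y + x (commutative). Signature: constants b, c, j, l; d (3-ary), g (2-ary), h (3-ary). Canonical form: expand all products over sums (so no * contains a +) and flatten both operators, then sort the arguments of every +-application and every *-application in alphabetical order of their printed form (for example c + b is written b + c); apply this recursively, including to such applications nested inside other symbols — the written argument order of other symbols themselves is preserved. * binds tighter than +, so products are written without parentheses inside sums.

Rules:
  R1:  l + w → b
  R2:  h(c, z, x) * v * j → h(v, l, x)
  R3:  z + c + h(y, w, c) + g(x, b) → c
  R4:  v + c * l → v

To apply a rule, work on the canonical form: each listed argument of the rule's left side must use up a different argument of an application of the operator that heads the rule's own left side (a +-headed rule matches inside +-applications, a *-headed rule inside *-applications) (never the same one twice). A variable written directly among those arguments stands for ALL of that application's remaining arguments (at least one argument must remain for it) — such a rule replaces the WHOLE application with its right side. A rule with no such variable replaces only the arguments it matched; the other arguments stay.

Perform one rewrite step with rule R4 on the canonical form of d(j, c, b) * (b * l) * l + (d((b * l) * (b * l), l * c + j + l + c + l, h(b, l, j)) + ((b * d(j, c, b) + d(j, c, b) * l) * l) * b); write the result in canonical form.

Canonical form:  b * b * d(j, c, b) * l + b * d(j, c, b) * l * l + b * d(j, c, b) * l * l + d(b * b * l * l, c + c * l + j + l + l, h(b, l, j))
Match R4:  consume c * l;  v := c + j + l + l
The extension variable absorbs all remaining arguments, so the whole application is rewritten.
New term:  b * b * d(j, c, b) * l + b * d(j, c, b) * l * l + b * d(j, c, b) * l * l + d(b * b * l * l, c + j + l + l, h(b, l, j))

Answer: b * b * d(j, c, b) * l + b * d(j, c, b) * l * l + b * d(j, c, b) * l * l + d(b * b * l * l, c + j + l + l, h(b, l, j))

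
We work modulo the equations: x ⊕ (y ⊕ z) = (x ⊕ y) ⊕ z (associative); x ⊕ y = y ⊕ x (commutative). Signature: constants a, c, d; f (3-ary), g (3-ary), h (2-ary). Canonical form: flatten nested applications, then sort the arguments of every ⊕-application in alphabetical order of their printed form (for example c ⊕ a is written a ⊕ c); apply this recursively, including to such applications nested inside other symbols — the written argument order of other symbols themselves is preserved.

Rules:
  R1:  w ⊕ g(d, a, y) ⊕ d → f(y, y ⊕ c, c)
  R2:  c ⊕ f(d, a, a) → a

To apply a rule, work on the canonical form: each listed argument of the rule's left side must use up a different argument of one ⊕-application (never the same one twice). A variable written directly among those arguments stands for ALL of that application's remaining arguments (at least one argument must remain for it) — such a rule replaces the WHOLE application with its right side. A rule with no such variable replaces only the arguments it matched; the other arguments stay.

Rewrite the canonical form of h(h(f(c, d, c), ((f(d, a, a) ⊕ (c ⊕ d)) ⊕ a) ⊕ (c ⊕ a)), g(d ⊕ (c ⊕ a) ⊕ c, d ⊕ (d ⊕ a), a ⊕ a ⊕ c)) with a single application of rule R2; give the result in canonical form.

Canonical form:  h(h(f(c, d, c), a ⊕ a ⊕ c ⊕ c ⊕ d ⊕ f(d, a, a)), g(a ⊕ c ⊕ c ⊕ d, a ⊕ d ⊕ d, a ⊕ a ⊕ c))
R2 matches:  uses c, f(d, a, a)
New term:  h(h(f(c, d, c), a ⊕ a ⊕ a ⊕ c ⊕ d), g(a ⊕ c ⊕ c ⊕ d, a ⊕ d ⊕ d, a ⊕ a ⊕ c))

Answer: h(h(f(c, d, c), a ⊕ a ⊕ a ⊕ c ⊕ d), g(a ⊕ c ⊕ c ⊕ d, a ⊕ d ⊕ d, a ⊕ a ⊕ c))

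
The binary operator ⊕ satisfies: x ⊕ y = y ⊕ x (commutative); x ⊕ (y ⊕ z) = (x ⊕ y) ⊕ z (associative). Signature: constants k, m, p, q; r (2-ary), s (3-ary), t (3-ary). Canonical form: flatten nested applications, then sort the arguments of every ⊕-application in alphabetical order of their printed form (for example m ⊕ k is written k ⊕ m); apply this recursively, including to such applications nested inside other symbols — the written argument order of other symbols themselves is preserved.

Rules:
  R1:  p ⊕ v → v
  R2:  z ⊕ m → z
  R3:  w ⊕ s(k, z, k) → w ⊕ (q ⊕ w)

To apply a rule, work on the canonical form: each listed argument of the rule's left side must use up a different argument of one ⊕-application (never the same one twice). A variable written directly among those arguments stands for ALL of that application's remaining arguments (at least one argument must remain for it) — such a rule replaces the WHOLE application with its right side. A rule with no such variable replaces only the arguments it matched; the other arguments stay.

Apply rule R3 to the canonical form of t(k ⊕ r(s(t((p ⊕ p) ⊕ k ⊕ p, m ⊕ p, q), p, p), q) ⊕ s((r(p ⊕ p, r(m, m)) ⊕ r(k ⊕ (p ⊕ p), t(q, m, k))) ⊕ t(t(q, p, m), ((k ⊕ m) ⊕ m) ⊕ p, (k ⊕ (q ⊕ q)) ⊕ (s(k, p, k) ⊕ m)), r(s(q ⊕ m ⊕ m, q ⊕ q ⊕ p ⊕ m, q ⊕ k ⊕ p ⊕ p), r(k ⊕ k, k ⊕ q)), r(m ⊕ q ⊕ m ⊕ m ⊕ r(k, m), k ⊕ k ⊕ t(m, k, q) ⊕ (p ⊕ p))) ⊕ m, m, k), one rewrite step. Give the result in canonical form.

Canonical form:  t(k ⊕ m ⊕ r(s(t(k ⊕ p ⊕ p ⊕ p, m ⊕ p, q), p, p), q) ⊕ s(r(k ⊕ p ⊕ p, t(q, m, k)) ⊕ r(p ⊕ p, r(m, m)) ⊕ t(t(q, p, m), k ⊕ m ⊕ m ⊕ p, k ⊕ m ⊕ q ⊕ q ⊕ s(k, p, k)), r(s(m ⊕ m ⊕ q, m ⊕ p ⊕ q ⊕ q, k ⊕ p ⊕ p ⊕ q), r(k ⊕ k, k ⊕ q)), r(m ⊕ m ⊕ m ⊕ q ⊕ r(k, m), k ⊕ k ⊕ p ⊕ p ⊕ t(m, k, q))), m, k)
Apply R3:  consuming s(k, p, k);  w := k ⊕ m ⊕ q ⊕ q, z := p
The extension variable absorbs all remaining arguments, so the whole application is rewritten.
Giving:  t(k ⊕ m ⊕ r(s(t(k ⊕ p ⊕ p ⊕ p, m ⊕ p, q), p, p), q) ⊕ s(r(k ⊕ p ⊕ p, t(q, m, k)) ⊕ r(p ⊕ p, r(m, m)) ⊕ t(t(q, p, m), k ⊕ m ⊕ m ⊕ p, k ⊕ k ⊕ m ⊕ m ⊕ q ⊕ q ⊕ q ⊕ q ⊕ q), r(s(m ⊕ m ⊕ q, m ⊕ p ⊕ q ⊕ q, k ⊕ p ⊕ p ⊕ q), r(k ⊕ k, k ⊕ q)), r(m ⊕ m ⊕ m ⊕ q ⊕ r(k, m), k ⊕ k ⊕ p ⊕ p ⊕ t(m, k, q))), m, k)

Answer: t(k ⊕ m ⊕ r(s(t(k ⊕ p ⊕ p ⊕ p, m ⊕ p, q), p, p), q) ⊕ s(r(k ⊕ p ⊕ p, t(q, m, k)) ⊕ r(p ⊕ p, r(m, m)) ⊕ t(t(q, p, m), k ⊕ m ⊕ m ⊕ p, k ⊕ k ⊕ m ⊕ m ⊕ q ⊕ q ⊕ q ⊕ q ⊕ q), r(s(m ⊕ m ⊕ q, m ⊕ p ⊕ q ⊕ q, k ⊕ p ⊕ p ⊕ q), r(k ⊕ k, k ⊕ q)), r(m ⊕ m ⊕ m ⊕ q ⊕ r(k, m), k ⊕ k ⊕ p ⊕ p ⊕ t(m, k, q))), m, k)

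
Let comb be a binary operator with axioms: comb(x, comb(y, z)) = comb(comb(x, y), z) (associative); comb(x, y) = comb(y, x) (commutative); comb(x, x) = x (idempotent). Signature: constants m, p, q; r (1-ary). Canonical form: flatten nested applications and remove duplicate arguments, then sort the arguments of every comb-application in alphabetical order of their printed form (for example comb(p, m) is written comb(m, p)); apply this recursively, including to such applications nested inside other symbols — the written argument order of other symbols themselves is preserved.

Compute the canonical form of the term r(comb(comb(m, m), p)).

Answer: r(comb(m, p))

Derivation:
Descend into:  comb(comb(m, m), p)
Merge nested applications:  comb(m, m, p)
Drop duplicates:  drop duplicate m
Sort:  comb(m, p)
Reassemble:  r(comb(m, p))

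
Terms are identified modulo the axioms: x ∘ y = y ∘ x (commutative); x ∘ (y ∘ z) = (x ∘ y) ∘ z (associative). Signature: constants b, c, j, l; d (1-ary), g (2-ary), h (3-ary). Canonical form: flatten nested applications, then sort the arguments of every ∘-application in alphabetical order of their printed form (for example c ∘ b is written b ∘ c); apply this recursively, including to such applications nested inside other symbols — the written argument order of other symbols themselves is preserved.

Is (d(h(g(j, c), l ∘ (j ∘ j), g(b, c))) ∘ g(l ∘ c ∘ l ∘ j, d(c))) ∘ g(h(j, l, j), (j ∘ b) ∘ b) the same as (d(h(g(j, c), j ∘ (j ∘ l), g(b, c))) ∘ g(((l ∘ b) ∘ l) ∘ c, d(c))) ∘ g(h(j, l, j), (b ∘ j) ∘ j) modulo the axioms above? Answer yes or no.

Answer: no — d(h(g(j, c), j ∘ j ∘ l, g(b, c))) ∘ g(c ∘ j ∘ l ∘ l, d(c)) ∘ g(h(j, l, j), b ∘ b ∘ j) vs d(h(g(j, c), j ∘ j ∘ l, g(b, c))) ∘ g(b ∘ c ∘ l ∘ l, d(c)) ∘ g(h(j, l, j), b ∘ j ∘ j)

Derivation:
Left:  (d(h(g(j, c), l ∘ (j ∘ j), g(b, c))) ∘ g(l ∘ c ∘ l ∘ j, d(c))) ∘ g(h(j, l, j), (j ∘ b) ∘ b)
  Un-nest:  d(h(g(j, c), l ∘ (j ∘ j), g(b, c))) ∘ g(l ∘ c ∘ l ∘ j, d(c)) ∘ g(h(j, l, j), (j ∘ b) ∘ b)
  Canonicalize subterm:  d(h(g(j, c), l ∘ (j ∘ j), g(b, c)))  →  d(h(g(j, c), j ∘ j ∘ l, g(b, c)))
  Inside:  g(l ∘ c ∘ l ∘ j, d(c))  →  g(c ∘ j ∘ l ∘ l, d(c))
  Simplify inside:  g(h(j, l, j), (j ∘ b) ∘ b)  →  g(h(j, l, j), b ∘ b ∘ j)
  Order the arguments:  d(h(g(j, c), j ∘ j ∘ l, g(b, c))) ∘ g(c ∘ j ∘ l ∘ l, d(c)) ∘ g(h(j, l, j), b ∘ b ∘ j)
Right:  (d(h(g(j, c), j ∘ (j ∘ l), g(b, c))) ∘ g(((l ∘ b) ∘ l) ∘ c, d(c))) ∘ g(h(j, l, j), (b ∘ j) ∘ j)
  Merge nested applications:  d(h(g(j, c), j ∘ (j ∘ l), g(b, c))) ∘ g(((l ∘ b) ∘ l) ∘ c, d(c)) ∘ g(h(j, l, j), (b ∘ j) ∘ j)
  Simplify inside:  d(h(g(j, c), j ∘ (j ∘ l), g(b, c)))  →  d(h(g(j, c), j ∘ j ∘ l, g(b, c)))
  Canonicalize subterm:  g(((l ∘ b) ∘ l) ∘ c, d(c))  →  g(b ∘ c ∘ l ∘ l, d(c))
  Canonicalize subterm:  g(h(j, l, j), (b ∘ j) ∘ j)  →  g(h(j, l, j), b ∘ j ∘ j)
  Order the arguments:  d(h(g(j, c), j ∘ j ∘ l, g(b, c))) ∘ g(b ∘ c ∘ l ∘ l, d(c)) ∘ g(h(j, l, j), b ∘ j ∘ j)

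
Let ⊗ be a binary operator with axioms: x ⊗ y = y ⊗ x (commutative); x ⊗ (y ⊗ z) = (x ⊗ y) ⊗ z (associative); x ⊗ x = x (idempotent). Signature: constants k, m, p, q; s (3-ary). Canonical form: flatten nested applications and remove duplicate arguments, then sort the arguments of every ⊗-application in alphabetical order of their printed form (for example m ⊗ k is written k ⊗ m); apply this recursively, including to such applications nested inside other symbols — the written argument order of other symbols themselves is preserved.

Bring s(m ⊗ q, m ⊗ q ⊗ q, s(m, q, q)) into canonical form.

Answer: s(m ⊗ q, m ⊗ q, s(m, q, q))

Derivation:
Focus inside:  m ⊗ q ⊗ q
Drop duplicates:  drop duplicate q
Sort arguments:  m ⊗ q
Reassemble:  s(m ⊗ q, m ⊗ q, s(m, q, q))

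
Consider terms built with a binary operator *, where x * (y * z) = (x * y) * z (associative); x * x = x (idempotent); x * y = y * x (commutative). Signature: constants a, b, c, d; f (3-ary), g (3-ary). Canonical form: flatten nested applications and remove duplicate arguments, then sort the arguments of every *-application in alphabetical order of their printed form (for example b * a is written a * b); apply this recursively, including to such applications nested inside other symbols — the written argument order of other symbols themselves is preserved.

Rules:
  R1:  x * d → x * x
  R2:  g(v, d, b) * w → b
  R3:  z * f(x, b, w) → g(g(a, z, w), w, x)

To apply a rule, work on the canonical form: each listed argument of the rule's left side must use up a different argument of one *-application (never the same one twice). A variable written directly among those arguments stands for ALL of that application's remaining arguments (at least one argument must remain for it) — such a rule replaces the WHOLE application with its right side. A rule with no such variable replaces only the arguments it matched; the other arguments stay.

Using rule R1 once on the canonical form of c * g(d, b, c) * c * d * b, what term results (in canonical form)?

Canonical form:  b * c * d * g(d, b, c)
Apply R1:  consuming d;  x := b * c * g(d, b, c)
The variable takes the whole remainder — replace the entire application.
New term:  b * c * g(d, b, c)

Answer: b * c * g(d, b, c)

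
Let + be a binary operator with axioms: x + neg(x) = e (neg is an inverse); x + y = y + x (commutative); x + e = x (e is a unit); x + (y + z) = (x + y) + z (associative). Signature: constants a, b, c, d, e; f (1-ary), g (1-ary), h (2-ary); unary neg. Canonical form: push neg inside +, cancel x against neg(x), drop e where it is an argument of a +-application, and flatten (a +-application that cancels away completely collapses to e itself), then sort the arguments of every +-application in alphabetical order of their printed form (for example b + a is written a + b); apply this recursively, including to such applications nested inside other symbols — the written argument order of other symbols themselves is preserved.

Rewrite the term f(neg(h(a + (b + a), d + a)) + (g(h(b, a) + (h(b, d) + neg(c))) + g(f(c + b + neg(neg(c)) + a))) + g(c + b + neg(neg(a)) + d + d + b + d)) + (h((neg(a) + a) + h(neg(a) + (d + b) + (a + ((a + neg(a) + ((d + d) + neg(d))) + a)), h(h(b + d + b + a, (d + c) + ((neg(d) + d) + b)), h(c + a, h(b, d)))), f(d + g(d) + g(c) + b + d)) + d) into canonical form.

Answer: d + f(g(a + b + b + c + d + d + d) + g(f(a + b + c + c)) + g(h(b, a) + h(b, d) + neg(c)) + neg(h(a + a + b, a + d))) + h(h(a + b + d + d, h(h(a + b + b + d, b + c + d), h(a + c, h(b, d)))), f(b + d + d + g(c) + g(d)))

Derivation:
Push neg inside:  distribute neg over + and collapse double neg
Combine occurrences:  f(g(a + b + b + c + d + d + d) + g(f(a + b + c + c)) + g(h(b, a) + h(b, d) + neg(c)) + neg(h(a + a + b, a + d))) + h(h(a + b + d + d, h(h(a + b + b + d, b + c + d), h(a + c, h(b, d)))), f(b + d + d + g(c) + g(d))) + d
Order the arguments:  d + f(g(a + b + b + c + d + d + d) + g(f(a + b + c + c)) + g(h(b, a) + h(b, d) + neg(c)) + neg(h(a + a + b, a + d))) + h(h(a + b + d + d, h(h(a + b + b + d, b + c + d), h(a + c, h(b, d)))), f(b + d + d + g(c) + g(d)))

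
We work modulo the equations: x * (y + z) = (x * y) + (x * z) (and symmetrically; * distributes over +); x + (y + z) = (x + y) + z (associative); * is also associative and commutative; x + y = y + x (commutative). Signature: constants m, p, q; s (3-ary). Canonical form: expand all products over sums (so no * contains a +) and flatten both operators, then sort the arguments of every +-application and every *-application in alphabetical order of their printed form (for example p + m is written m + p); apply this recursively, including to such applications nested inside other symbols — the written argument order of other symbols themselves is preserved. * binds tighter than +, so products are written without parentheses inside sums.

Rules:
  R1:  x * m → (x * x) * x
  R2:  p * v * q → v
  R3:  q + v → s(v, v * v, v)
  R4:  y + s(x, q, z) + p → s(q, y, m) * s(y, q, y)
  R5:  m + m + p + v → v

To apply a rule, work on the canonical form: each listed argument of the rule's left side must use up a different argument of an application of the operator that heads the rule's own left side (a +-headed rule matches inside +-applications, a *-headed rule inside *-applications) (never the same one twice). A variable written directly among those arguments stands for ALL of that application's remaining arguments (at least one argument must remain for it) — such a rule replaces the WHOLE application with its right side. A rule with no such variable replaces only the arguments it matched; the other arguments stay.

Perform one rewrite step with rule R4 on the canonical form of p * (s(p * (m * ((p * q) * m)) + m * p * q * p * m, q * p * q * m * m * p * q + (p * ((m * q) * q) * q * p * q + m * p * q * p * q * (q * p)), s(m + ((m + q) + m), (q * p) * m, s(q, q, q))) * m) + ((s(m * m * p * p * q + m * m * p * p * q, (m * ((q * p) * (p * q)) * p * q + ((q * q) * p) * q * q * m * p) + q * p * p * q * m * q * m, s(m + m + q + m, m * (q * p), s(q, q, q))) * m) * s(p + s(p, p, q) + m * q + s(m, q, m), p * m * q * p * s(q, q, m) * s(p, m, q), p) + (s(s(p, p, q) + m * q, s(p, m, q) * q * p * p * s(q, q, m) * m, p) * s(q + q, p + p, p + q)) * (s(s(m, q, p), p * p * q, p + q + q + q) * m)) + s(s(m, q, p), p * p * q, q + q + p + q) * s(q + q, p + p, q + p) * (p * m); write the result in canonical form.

Canonical form:  m * p * s(m * m * p * p * q + m * m * p * p * q, m * m * p * p * q * q * q + m * p * p * p * q * q * q + m * p * p * q * q * q * q, s(m + m + m + q, m * p * q, s(q, q, q))) + m * p * s(q + q, p + p, p + q) * s(s(m, q, p), p * p * q, p + q + q + q) + m * s(m * m * p * p * q + m * m * p * p * q, m * m * p * p * q * q * q + m * p * p * p * q * q * q + m * p * p * q * q * q * q, s(m + m + m + q, m * p * q, s(q, q, q))) * s(m * q + p + s(m, q, m) + s(p, p, q), m * p * p * q * s(p, m, q) * s(q, q, m), p) + m * s(m * q + s(p, p, q), m * p * p * q * s(p, m, q) * s(q, q, m), p) * s(q + q, p + p, p + q) * s(s(m, q, p), p * p * q, p + q + q + q)
Apply R4:  consuming p, s(m, q, m);  x := m, y := m * q + s(p, p, q), z := m
Every leftover argument binds to the variable; the entire application is replaced.
New term:  m * p * s(m * m * p * p * q + m * m * p * p * q, m * m * p * p * q * q * q + m * p * p * p * q * q * q + m * p * p * q * q * q * q, s(m + m + m + q, m * p * q, s(q, q, q))) + m * p * s(q + q, p + p, p + q) * s(s(m, q, p), p * p * q, p + q + q + q) + m * s(m * m * p * p * q + m * m * p * p * q, m * m * p * p * q * q * q + m * p * p * p * q * q * q + m * p * p * q * q * q * q, s(m + m + m + q, m * p * q, s(q, q, q))) * s(s(m * q + s(p, p, q), q, m * q + s(p, p, q)) * s(q, m * q + s(p, p, q), m), m * p * p * q * s(p, m, q) * s(q, q, m), p) + m * s(m * q + s(p, p, q), m * p * p * q * s(p, m, q) * s(q, q, m), p) * s(q + q, p + p, p + q) * s(s(m, q, p), p * p * q, p + q + q + q)

Answer: m * p * s(m * m * p * p * q + m * m * p * p * q, m * m * p * p * q * q * q + m * p * p * p * q * q * q + m * p * p * q * q * q * q, s(m + m + m + q, m * p * q, s(q, q, q))) + m * p * s(q + q, p + p, p + q) * s(s(m, q, p), p * p * q, p + q + q + q) + m * s(m * m * p * p * q + m * m * p * p * q, m * m * p * p * q * q * q + m * p * p * p * q * q * q + m * p * p * q * q * q * q, s(m + m + m + q, m * p * q, s(q, q, q))) * s(s(m * q + s(p, p, q), q, m * q + s(p, p, q)) * s(q, m * q + s(p, p, q), m), m * p * p * q * s(p, m, q) * s(q, q, m), p) + m * s(m * q + s(p, p, q), m * p * p * q * s(p, m, q) * s(q, q, m), p) * s(q + q, p + p, p + q) * s(s(m, q, p), p * p * q, p + q + q + q)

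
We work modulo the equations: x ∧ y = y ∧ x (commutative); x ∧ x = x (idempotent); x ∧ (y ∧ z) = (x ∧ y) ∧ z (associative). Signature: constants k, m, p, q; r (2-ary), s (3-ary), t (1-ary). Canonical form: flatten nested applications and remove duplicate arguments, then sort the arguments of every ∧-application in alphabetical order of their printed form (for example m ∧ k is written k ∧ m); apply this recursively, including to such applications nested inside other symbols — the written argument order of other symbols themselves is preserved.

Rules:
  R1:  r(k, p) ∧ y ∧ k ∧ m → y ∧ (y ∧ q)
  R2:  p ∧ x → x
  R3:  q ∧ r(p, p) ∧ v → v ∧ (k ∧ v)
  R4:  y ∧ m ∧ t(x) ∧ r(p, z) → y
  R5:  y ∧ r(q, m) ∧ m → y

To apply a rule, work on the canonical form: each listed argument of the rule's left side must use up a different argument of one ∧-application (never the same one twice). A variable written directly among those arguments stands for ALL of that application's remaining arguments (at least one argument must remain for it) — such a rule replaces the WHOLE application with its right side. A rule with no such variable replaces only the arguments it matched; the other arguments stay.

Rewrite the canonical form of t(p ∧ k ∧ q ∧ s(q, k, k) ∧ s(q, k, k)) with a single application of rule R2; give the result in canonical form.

Canonical form:  t(k ∧ p ∧ q ∧ s(q, k, k))
Match R2:  consume p;  x := k ∧ q ∧ s(q, k, k)
Every leftover argument binds to the variable; the entire application is replaced.
New term:  t(k ∧ q ∧ s(q, k, k))

Answer: t(k ∧ q ∧ s(q, k, k))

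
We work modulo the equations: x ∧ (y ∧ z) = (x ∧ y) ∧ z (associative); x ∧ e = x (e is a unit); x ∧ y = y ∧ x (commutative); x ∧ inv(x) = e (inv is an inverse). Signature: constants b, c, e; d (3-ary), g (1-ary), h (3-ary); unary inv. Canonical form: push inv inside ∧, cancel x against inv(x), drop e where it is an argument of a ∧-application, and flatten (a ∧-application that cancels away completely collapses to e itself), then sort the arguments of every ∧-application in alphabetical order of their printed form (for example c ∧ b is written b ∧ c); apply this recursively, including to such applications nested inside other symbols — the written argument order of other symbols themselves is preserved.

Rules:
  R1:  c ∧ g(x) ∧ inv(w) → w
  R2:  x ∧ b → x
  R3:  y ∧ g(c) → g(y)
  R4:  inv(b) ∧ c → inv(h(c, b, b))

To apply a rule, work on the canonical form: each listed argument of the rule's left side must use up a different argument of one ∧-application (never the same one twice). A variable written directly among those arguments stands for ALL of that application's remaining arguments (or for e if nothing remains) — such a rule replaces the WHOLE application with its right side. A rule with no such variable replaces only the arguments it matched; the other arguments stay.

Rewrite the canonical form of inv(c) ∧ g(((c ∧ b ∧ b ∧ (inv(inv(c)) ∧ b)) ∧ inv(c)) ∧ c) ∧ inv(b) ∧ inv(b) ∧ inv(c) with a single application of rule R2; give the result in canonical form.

Canonical form:  g(b ∧ b ∧ b ∧ c ∧ c) ∧ inv(b) ∧ inv(b) ∧ inv(c) ∧ inv(c)
R2 matches:  uses b;  x := b ∧ b ∧ c ∧ c
The extension variable absorbs all remaining arguments, so the whole application is rewritten.
Result:  g(b ∧ b ∧ c ∧ c) ∧ inv(b) ∧ inv(b) ∧ inv(c) ∧ inv(c)

Answer: g(b ∧ b ∧ c ∧ c) ∧ inv(b) ∧ inv(b) ∧ inv(c) ∧ inv(c)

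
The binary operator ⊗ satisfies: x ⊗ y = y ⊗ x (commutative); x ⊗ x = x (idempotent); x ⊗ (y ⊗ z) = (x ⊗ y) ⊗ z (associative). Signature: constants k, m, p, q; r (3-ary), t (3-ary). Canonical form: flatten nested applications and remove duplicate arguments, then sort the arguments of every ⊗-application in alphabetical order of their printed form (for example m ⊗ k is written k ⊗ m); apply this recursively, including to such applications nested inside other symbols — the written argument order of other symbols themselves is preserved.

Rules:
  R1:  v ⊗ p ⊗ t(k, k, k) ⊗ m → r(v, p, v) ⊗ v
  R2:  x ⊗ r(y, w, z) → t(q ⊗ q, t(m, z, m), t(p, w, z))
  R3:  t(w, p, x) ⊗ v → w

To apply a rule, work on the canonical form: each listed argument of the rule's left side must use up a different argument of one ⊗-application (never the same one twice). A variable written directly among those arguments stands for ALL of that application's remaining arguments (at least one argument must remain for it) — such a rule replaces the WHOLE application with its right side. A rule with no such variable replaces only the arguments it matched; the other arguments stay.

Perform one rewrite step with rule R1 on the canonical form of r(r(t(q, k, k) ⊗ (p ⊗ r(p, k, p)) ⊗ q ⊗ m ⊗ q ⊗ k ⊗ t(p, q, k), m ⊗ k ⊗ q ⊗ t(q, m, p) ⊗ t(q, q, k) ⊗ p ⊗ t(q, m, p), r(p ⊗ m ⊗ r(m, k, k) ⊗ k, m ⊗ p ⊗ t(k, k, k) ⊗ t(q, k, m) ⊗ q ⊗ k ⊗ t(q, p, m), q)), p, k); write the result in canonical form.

Answer: r(r(k ⊗ m ⊗ p ⊗ q ⊗ r(p, k, p) ⊗ t(p, q, k) ⊗ t(q, k, k), k ⊗ m ⊗ p ⊗ q ⊗ t(q, m, p) ⊗ t(q, q, k), r(k ⊗ m ⊗ p ⊗ r(m, k, k), k ⊗ q ⊗ r(k ⊗ q ⊗ t(q, k, m) ⊗ t(q, p, m), p, k ⊗ q ⊗ t(q, k, m) ⊗ t(q, p, m)) ⊗ t(q, k, m) ⊗ t(q, p, m), q)), p, k)

Derivation:
Canonical form:  r(r(k ⊗ m ⊗ p ⊗ q ⊗ r(p, k, p) ⊗ t(p, q, k) ⊗ t(q, k, k), k ⊗ m ⊗ p ⊗ q ⊗ t(q, m, p) ⊗ t(q, q, k), r(k ⊗ m ⊗ p ⊗ r(m, k, k), k ⊗ m ⊗ p ⊗ q ⊗ t(k, k, k) ⊗ t(q, k, m) ⊗ t(q, p, m), q)), p, k)
Apply R1:  consuming m, p, t(k, k, k);  v := k ⊗ q ⊗ t(q, k, m) ⊗ t(q, p, m)
Every leftover argument binds to the variable; the entire application is replaced.
Giving:  r(r(k ⊗ m ⊗ p ⊗ q ⊗ r(p, k, p) ⊗ t(p, q, k) ⊗ t(q, k, k), k ⊗ m ⊗ p ⊗ q ⊗ t(q, m, p) ⊗ t(q, q, k), r(k ⊗ m ⊗ p ⊗ r(m, k, k), k ⊗ q ⊗ r(k ⊗ q ⊗ t(q, k, m) ⊗ t(q, p, m), p, k ⊗ q ⊗ t(q, k, m) ⊗ t(q, p, m)) ⊗ t(q, k, m) ⊗ t(q, p, m), q)), p, k)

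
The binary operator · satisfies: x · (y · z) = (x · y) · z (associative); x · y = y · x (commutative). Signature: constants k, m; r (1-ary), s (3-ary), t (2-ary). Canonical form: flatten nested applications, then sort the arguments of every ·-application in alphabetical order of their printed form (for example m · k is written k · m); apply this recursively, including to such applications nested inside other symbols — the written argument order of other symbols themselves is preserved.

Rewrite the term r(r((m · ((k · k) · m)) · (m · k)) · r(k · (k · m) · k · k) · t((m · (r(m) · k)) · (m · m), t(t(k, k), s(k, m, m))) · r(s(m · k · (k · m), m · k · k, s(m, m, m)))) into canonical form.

Work inside:  r((m · ((k · k) · m)) · (m · k)) · r(k · (k · m) · k · k) · t((m · (r(m) · k)) · (m · m), t(t(k, k), s(k, m, m))) · r(s(m · k · (k · m), m · k · k, s(m, m, m)))
Inside:  r((m · ((k · k) · m)) · (m · k))  →  r(k · k · k · m · m · m)
Simplify inside:  r(k · (k · m) · k · k)  →  r(k · k · k · k · m)
Canonicalize subterm:  t((m · (r(m) · k)) · (m · m), t(t(k, k), s(k, m, m)))  →  t(k · m · m · m · r(m), t(t(k, k), s(k, m, m)))
Sort arguments:  r(k · k · k · k · m) · r(k · k · k · m · m · m) · r(s(k · k · m · m, k · k · m, s(m, m, m))) · t(k · m · m · m · r(m), t(t(k, k), s(k, m, m)))
Reassemble:  r(r(k · k · k · k · m) · r(k · k · k · m · m · m) · r(s(k · k · m · m, k · k · m, s(m, m, m))) · t(k · m · m · m · r(m), t(t(k, k), s(k, m, m))))

Answer: r(r(k · k · k · k · m) · r(k · k · k · m · m · m) · r(s(k · k · m · m, k · k · m, s(m, m, m))) · t(k · m · m · m · r(m), t(t(k, k), s(k, m, m))))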